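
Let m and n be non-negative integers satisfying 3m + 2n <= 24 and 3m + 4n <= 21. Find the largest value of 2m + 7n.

Relaxing integrality, the LP optimum is 36.75 at (m,n) = (0, 5.25), which is not an integer point.
(m,n)=(0,5): 3·0+2·5=10≤24, 3·0+4·5=20≤21, objective 35.
(m,n)=(1,4): 3·1+2·4=11≤24, 3·1+4·4=19≤21, objective 30.
(m,n)=(0,4): 3·0+2·4=8≤24, 3·0+4·4=16≤21, objective 28.
No feasible integer point exceeds 35.

35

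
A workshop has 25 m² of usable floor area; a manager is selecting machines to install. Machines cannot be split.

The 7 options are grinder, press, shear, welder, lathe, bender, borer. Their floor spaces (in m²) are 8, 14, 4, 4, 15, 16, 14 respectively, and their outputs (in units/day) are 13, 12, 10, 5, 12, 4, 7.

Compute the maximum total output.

press + shear + welder: floor space 14 + 4 + 4 = 22 ≤ 25, output 12 + 10 + 5 = 27.
grinder + shear + welder: floor space 8 + 4 + 4 = 16 ≤ 25, output 13 + 10 + 5 = 28.
shear + welder + lathe: floor space 4 + 4 + 15 = 23 ≤ 25, output 10 + 5 + 12 = 27.
Best is grinder, shear, and welder with total output 28.

28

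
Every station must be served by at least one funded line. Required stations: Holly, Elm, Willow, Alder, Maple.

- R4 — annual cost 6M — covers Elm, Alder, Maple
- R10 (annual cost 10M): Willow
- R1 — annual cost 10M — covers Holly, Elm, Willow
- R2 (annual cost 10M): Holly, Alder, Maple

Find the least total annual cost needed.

16

This is a weighted set-cover instance.
Choose R4 and R1: together they cover Holly, Elm, Willow, Alder, Maple — every station.
Total annual cost: 6 + 10 = 16.
No cover costs less than 16.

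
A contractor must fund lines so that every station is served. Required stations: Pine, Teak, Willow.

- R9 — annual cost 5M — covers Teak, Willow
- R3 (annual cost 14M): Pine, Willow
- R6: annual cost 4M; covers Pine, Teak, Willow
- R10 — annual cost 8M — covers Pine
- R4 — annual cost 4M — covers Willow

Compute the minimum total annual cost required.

4

R6 alone covers Pine, Teak, Willow — every station.
Total annual cost: 4.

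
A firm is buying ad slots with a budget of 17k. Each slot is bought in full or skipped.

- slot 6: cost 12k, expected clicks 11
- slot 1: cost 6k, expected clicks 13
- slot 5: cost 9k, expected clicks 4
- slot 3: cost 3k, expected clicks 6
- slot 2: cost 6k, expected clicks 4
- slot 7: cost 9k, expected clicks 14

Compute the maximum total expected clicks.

27

Allowing fractional choices, the relaxed optimum would be about 31.4, but ad slots are indivisible.
slot 1 + slot 3 + slot 2: cost 6 + 3 + 6 = 15 ≤ 17, expected clicks 13 + 6 + 4 = 23.
slot 1 + slot 7: cost 6 + 9 = 15 ≤ 17, expected clicks 13 + 14 = 27.
slot 3 + slot 7: cost 3 + 9 = 12 ≤ 17, expected clicks 6 + 14 = 20.
Best is slot 1 and slot 7 with total expected clicks 27.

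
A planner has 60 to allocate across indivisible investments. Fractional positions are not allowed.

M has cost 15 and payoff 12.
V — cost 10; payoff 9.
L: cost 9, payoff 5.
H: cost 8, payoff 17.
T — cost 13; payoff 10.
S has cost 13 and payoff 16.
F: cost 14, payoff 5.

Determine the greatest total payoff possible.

Allowing fractional choices, the relaxed optimum would be about 64.6, but investments are indivisible.
M + V + H + T + S: cost 15 + 10 + 8 + 13 + 13 = 59 ≤ 60, payoff 12 + 9 + 17 + 10 + 16 = 64.
M + L + H + T + S: cost 15 + 9 + 8 + 13 + 13 = 58 ≤ 60, payoff 12 + 5 + 17 + 10 + 16 = 60.
Best is M, V, H, T, and S with total payoff 64.

64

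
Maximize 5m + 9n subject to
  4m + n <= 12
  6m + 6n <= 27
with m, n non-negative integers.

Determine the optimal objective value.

Relaxing integrality, the LP optimum is 40.50 at (m,n) = (0, 4.5), which is not an integer point.
(m,n)=(0,4): 4·0+1·4=4≤12, 6·0+6·4=24≤27, objective 36.
(m,n)=(1,3): 4·1+1·3=7≤12, 6·1+6·3=24≤27, objective 32.
Maximum is 36 at (m,n)=(0,4).

36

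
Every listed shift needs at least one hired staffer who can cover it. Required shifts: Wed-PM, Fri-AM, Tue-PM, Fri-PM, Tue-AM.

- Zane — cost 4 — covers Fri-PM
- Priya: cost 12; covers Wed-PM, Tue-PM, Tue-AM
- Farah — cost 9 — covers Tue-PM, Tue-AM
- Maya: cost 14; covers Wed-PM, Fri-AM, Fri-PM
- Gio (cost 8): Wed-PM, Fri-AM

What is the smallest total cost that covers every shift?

21

Choose Zane, Farah, and Gio: together they cover Wed-PM, Fri-AM, Tue-PM, Fri-PM, Tue-AM — every shift.
Total cost: 4 + 9 + 8 = 21.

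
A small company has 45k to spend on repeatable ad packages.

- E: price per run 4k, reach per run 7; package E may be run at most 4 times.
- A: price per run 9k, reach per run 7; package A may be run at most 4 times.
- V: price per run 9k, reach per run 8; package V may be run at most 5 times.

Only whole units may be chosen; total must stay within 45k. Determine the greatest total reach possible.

This is a bounded integer knapsack.
E has the best ratio (7/4); taking only E gives at most 4×7 = 28 (stopped by the supply cap of 4).
Mixing does better — 4×E and 3×V: price 43 ≤ 45, reach 4·7 + 3·8 = 52.

52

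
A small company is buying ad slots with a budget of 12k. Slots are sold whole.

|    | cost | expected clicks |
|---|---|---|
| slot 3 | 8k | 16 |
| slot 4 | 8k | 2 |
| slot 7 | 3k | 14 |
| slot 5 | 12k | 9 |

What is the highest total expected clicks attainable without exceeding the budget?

Take slot 3 and slot 7: cost 8 + 3 = 11 ≤ 12, expected clicks 16 + 14 = 30.
No other feasible combination does better.

30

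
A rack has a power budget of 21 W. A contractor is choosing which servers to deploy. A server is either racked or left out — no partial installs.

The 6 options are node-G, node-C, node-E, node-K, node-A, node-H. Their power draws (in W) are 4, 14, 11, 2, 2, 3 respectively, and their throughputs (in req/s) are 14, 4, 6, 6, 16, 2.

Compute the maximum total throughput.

42

Allowing fractional choices, the relaxed optimum would be about 43.5, but servers are indivisible.
node-G + node-E + node-K + node-A: power draw 4 + 11 + 2 + 2 = 19 ≤ 21, throughput 14 + 6 + 6 + 16 = 42.
node-G + node-K + node-A + node-H: power draw 4 + 2 + 2 + 3 = 11 ≤ 21, throughput 14 + 6 + 16 + 2 = 38.
node-G + node-E + node-A + node-H: power draw 4 + 11 + 2 + 3 = 20 ≤ 21, throughput 14 + 6 + 16 + 2 = 38.
Best is node-G, node-E, node-K, and node-A with total throughput 42.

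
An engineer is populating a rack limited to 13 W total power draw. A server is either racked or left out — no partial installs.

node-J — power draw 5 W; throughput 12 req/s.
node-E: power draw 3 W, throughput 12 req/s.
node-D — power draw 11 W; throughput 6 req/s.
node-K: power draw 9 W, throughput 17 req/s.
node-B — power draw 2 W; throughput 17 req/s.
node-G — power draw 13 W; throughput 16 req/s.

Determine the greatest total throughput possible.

node-K + node-B: power draw 9 + 2 = 11 ≤ 13, throughput 17 + 17 = 34.
node-J + node-E + node-B: power draw 5 + 3 + 2 = 10 ≤ 13, throughput 12 + 12 + 17 = 41.
node-E + node-B: power draw 3 + 2 = 5 ≤ 13, throughput 12 + 17 = 29.
Best is node-J, node-E, and node-B with total throughput 41.

41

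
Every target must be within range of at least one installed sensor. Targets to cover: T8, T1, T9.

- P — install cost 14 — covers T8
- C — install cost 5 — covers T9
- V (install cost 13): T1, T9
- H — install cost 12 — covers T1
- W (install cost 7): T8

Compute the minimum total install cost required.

The greedy cost-per-new-target heuristic would pick C, W, and H for 24, but a cheaper cover exists.
Choose V and W: together they cover T8, T1, T9 — every target.
Total install cost: 13 + 7 = 20.
No cover costs less than 20.

20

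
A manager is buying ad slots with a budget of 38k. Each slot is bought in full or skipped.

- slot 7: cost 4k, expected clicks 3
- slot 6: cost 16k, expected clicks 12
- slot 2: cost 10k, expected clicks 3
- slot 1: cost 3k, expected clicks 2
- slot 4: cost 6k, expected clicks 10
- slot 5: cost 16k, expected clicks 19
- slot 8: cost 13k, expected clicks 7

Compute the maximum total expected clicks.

41

slot 6 + slot 4 + slot 5: cost 16 + 6 + 16 = 38 ≤ 38, expected clicks 12 + 10 + 19 = 41.
slot 4 + slot 5 + slot 8: cost 6 + 16 + 13 = 35 ≤ 38, expected clicks 10 + 19 + 7 = 36.
slot 1 + slot 4 + slot 5 + slot 8: cost 3 + 6 + 16 + 13 = 38 ≤ 38, expected clicks 2 + 10 + 19 + 7 = 38.
Best is slot 6, slot 4, and slot 5 with total expected clicks 41.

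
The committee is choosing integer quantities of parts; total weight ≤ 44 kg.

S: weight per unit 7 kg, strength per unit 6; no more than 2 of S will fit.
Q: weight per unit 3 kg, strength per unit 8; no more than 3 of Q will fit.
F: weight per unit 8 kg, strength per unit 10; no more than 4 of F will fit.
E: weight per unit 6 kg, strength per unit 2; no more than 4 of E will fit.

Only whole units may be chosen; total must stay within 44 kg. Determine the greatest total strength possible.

64

3×Q and 4×F: weight 41 ≤ 44, strength 3·8 + 4·10 = 64.
1×S, 3×Q, and 3×F: weight 40 ≤ 44, strength 1·6 + 3·8 + 3·10 = 60.
Best is 64.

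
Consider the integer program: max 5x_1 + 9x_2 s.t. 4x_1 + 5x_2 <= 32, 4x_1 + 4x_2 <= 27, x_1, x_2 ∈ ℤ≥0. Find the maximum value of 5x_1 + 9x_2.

54

The continuous relaxation peaks at (0, 6.4) with value 57.60; rounding to a feasible lattice point costs some objective.
(x_1,x_2)=(0,6): 4·0+5·6=30≤32, 4·0+4·6=24≤27, objective 54.
(x_1,x_2)=(1,5): 4·1+5·5=29≤32, 4·1+4·5=24≤27, objective 50.
Maximum is 54 at (x_1,x_2)=(0,6).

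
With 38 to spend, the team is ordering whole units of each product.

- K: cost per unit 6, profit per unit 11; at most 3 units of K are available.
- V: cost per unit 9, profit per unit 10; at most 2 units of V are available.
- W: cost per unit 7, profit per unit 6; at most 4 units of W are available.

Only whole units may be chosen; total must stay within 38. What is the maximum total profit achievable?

Take 3×K and 2×V: cost 36 ≤ 38, profit 3·11 + 2·10 = 53.
K has the best ratio (11/6) and is taken to its limit of 3; remaining capacity is filled optimally with the others.

53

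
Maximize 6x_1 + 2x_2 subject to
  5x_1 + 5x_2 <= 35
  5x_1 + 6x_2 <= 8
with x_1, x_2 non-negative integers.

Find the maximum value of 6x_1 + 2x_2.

(x_1,x_2)=(1,0) is feasible, giving 6.
(x_1,x_2)=(0,1) is feasible, giving 2.
(x_1,x_2)=(0,0) is feasible, giving 0.
No feasible integer point exceeds 6.

6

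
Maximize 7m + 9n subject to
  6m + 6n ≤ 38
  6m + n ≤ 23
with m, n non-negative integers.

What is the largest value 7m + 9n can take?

Relaxing integrality, the LP optimum is 57.00 at (m,n) = (0, 6.33), which is not an integer point.
(m,n)=(0,6): 6·0+6·6=36≤38, 6·0+1·6=6≤23, objective 54.
(m,n)=(1,5): 6·1+6·5=36≤38, 6·1+1·5=11≤23, objective 52.
No feasible integer point exceeds 54.

54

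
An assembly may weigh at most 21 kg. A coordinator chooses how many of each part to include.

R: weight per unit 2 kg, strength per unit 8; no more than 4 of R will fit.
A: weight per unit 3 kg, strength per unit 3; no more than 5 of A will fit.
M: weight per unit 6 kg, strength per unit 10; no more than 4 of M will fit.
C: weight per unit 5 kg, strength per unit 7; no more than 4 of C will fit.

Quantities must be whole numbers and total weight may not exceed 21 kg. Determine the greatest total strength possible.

Take 4×R and 2×M: weight 20 ≤ 21, strength 4·8 + 2·10 = 52.
R has the best ratio (8/2) and is taken to its limit of 4; remaining capacity is filled optimally with the others.

52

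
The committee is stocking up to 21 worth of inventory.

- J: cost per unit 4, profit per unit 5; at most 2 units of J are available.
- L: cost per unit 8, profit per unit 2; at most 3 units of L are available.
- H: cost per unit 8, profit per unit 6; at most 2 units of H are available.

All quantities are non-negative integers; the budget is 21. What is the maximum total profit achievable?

17

2×J and 1×H: cost 16 ≤ 21, profit 2·5 + 1·6 = 16.
1×J and 2×H: cost 20 ≤ 21, profit 1·5 + 2·6 = 17.
Best is 17.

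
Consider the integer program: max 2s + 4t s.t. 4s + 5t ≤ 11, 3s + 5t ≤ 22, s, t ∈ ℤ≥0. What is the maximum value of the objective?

(s,t)=(0,2): 4·0+5·2=10≤11, 3·0+5·2=10≤22, objective 8.
(s,t)=(1,1): 4·1+5·1=9≤11, 3·1+5·1=8≤22, objective 6.
(s,t)=(0,1): 4·0+5·1=5≤11, 3·0+5·1=5≤22, objective 4.
Maximum is 8 at (s,t)=(0,2).

8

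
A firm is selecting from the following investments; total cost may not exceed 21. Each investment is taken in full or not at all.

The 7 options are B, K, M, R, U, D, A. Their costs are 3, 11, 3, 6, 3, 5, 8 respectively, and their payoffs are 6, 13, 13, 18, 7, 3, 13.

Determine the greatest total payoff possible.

Treat it as a binary knapsack problem.
Allowing fractional choices, the relaxed optimum would be about 53.8, but investments are indivisible.
B + M + R + A: cost 3 + 3 + 6 + 8 = 20 ≤ 21, payoff 6 + 13 + 18 + 13 = 50.
B + M + R + U + D: cost 3 + 3 + 6 + 3 + 5 = 20 ≤ 21, payoff 6 + 13 + 18 + 7 + 3 = 47.
M + R + U + A: cost 3 + 6 + 3 + 8 = 20 ≤ 21, payoff 13 + 18 + 7 + 13 = 51.
Best is M, R, U, and A with total payoff 51.

51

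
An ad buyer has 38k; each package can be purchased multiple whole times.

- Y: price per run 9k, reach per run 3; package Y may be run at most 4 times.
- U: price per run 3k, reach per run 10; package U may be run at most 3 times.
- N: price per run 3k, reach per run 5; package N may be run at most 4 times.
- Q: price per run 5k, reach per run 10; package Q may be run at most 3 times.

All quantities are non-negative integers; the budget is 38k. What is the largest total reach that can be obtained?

80

This is a bounded integer knapsack.
3×U, 3×N, and 3×Q: price 33 ≤ 38, reach 3·10 + 3·5 + 3·10 = 75.
3×U, 4×N, and 3×Q: price 36 ≤ 38, reach 3·10 + 4·5 + 3·10 = 80.
Best is 80.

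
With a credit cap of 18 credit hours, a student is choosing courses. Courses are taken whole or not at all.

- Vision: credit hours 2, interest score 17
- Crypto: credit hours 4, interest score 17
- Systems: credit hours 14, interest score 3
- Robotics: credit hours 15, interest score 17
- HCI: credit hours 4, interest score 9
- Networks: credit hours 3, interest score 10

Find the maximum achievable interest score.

53

Allowing fractional choices, the relaxed optimum would be about 58.7, but courses are indivisible.
Vision + Crypto + HCI + Networks: credit hours 2 + 4 + 4 + 3 = 13 ≤ 18, interest score 17 + 17 + 9 + 10 = 53.
Vision + Crypto + Networks: credit hours 2 + 4 + 3 = 9 ≤ 18, interest score 17 + 17 + 10 = 44.
Best is Vision, Crypto, HCI, and Networks with total interest score 53.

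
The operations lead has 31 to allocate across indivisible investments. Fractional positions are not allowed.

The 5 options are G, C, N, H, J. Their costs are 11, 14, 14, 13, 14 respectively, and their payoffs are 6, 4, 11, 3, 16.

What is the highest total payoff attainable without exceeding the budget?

Allowing fractional choices, the relaxed optimum would be about 28.6, but investments are indivisible.
G + J: cost 11 + 14 = 25 ≤ 31, payoff 6 + 16 = 22.
N + J: cost 14 + 14 = 28 ≤ 31, payoff 11 + 16 = 27.
Best is N and J with total payoff 27.

27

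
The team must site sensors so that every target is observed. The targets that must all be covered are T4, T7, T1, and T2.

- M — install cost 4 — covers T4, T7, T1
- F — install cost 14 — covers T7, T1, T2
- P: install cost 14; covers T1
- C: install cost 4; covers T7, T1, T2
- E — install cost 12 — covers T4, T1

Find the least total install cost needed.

8

Choose M and C: together they cover T4, T7, T1, T2 — every target.
Total install cost: 4 + 4 = 8.
No cover costs less than 8.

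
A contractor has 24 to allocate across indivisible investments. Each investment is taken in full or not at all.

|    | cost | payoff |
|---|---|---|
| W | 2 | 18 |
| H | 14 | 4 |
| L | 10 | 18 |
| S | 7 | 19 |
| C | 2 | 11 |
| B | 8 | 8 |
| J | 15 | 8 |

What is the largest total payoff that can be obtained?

W + L + S + C: cost 2 + 10 + 7 + 2 = 21 ≤ 24, payoff 18 + 18 + 19 + 11 = 66.
W + S + C + B: cost 2 + 7 + 2 + 8 = 19 ≤ 24, payoff 18 + 19 + 11 + 8 = 56.
Best is W, L, S, and C with total payoff 66.

66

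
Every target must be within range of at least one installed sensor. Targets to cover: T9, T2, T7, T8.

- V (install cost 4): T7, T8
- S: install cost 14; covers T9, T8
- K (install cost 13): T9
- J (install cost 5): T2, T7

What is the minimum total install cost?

19

The greedy cost-per-new-target heuristic would pick V, J, and K for 22, but a cheaper cover exists.
Choose S and J: together they cover T9, T2, T7, T8 — every target.
Total install cost: 14 + 5 = 19.
No cover costs less than 19.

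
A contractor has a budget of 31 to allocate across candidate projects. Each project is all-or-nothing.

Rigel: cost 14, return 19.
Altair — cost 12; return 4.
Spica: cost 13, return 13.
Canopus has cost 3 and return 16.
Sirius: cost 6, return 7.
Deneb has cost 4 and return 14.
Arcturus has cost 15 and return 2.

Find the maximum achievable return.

Treat it as a binary knapsack problem.
Allowing fractional choices, the relaxed optimum would be about 60.0, but projects are indivisible.
Rigel + Canopus + Sirius + Deneb: cost 14 + 3 + 6 + 4 = 27 ≤ 31, return 19 + 16 + 7 + 14 = 56.
Spica + Canopus + Sirius + Deneb: cost 13 + 3 + 6 + 4 = 26 ≤ 31, return 13 + 16 + 7 + 14 = 50.
Best is Rigel, Canopus, Sirius, and Deneb with total return 56.

56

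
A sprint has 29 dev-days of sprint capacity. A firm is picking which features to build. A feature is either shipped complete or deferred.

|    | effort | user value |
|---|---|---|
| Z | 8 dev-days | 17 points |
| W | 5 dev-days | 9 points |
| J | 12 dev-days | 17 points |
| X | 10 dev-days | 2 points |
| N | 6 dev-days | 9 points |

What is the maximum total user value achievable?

Treat it as a binary knapsack problem.
Allowing fractional choices, the relaxed optimum would be about 49.2, but features are indivisible.
Z + W + X + N: effort 8 + 5 + 10 + 6 = 29 ≤ 29, user value 17 + 9 + 2 + 9 = 37.
Z + W + J: effort 8 + 5 + 12 = 25 ≤ 29, user value 17 + 9 + 17 = 43.
Z + J + N: effort 8 + 12 + 6 = 26 ≤ 29, user value 17 + 17 + 9 = 43.
The maximum user value is 43; one optimal choice is Z, W, and J.

43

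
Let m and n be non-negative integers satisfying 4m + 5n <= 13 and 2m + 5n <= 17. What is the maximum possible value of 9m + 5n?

Relaxing integrality, the LP optimum is 29.25 at (m,n) = (3.25, 0), which is not an integer point.
(m,n)=(3,0): 4·3+5·0=12≤13, 2·3+5·0=6≤17, objective 27.
(m,n)=(2,1): 4·2+5·1=13≤13, 2·2+5·1=9≤17, objective 23.
(m,n)=(2,0): 4·2+5·0=8≤13, 2·2+5·0=4≤17, objective 18.
No feasible integer point exceeds 27.

27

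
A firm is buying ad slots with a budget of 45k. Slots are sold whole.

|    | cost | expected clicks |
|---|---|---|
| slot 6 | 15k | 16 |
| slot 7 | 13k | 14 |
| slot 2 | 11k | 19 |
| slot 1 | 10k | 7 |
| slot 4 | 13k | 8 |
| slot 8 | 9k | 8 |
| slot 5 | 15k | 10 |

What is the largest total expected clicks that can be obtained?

slot 6 + slot 7 + slot 2: cost 15 + 13 + 11 = 39 ≤ 45, expected clicks 16 + 14 + 19 = 49.
slot 7 + slot 2 + slot 1 + slot 8: cost 13 + 11 + 10 + 9 = 43 ≤ 45, expected clicks 14 + 19 + 7 + 8 = 48.
slot 6 + slot 2 + slot 1 + slot 8: cost 15 + 11 + 10 + 9 = 45 ≤ 45, expected clicks 16 + 19 + 7 + 8 = 50.
Best is slot 6, slot 2, slot 1, and slot 8 with total expected clicks 50.

50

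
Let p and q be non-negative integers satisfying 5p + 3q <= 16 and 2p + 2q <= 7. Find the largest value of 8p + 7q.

(p,q)=(3,0): 5·3+3·0=15≤16, 2·3+2·0=6≤7, objective 24.
(p,q)=(2,1): 5·2+3·1=13≤16, 2·2+2·1=6≤7, objective 23.
(p,q)=(2,0): 5·2+3·0=10≤16, 2·2+2·0=4≤7, objective 16.
(p,q)=(1,1): 5·1+3·1=8≤16, 2·1+2·1=4≤7, objective 15.
Maximum is 24 at (p,q)=(3,0).

24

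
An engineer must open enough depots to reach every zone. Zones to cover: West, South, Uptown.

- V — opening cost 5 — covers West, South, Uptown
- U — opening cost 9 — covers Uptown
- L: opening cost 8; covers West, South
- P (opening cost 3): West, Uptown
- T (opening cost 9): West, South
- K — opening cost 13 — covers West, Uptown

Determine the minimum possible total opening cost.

The greedy cost-per-new-zone heuristic would pick P and V for 8, but a cheaper cover exists.
V alone covers West, South, Uptown — every zone.
Total opening cost: 5.
No cover costs less than 5.

5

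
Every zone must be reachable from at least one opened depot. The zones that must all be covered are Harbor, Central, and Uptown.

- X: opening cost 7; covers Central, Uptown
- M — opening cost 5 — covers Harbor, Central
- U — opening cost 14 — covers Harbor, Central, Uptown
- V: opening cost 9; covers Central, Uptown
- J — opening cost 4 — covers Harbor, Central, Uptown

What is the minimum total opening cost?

This is an integer covering problem.
J alone covers Harbor, Central, Uptown — every zone.
Total opening cost: 4.
No cover costs less than 4.

4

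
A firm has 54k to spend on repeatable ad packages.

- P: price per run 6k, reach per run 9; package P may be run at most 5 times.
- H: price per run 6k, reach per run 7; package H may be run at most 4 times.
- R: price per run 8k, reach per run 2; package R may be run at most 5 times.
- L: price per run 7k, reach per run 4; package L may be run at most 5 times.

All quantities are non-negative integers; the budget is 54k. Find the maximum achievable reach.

73

P has the best ratio (9/6); taking only P gives at most 5×9 = 45 (stopped by the supply cap of 5).
Mixing does better — 5×P and 4×H: price 54 ≤ 54, reach 5·9 + 4·7 = 73.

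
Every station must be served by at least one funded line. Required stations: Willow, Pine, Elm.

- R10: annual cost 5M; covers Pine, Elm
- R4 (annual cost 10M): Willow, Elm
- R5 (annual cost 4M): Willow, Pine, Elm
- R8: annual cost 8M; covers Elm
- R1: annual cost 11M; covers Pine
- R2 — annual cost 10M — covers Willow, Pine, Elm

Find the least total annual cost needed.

R5 alone covers Willow, Pine, Elm — every station.
Total annual cost: 4.
No cover costs less than 4.

4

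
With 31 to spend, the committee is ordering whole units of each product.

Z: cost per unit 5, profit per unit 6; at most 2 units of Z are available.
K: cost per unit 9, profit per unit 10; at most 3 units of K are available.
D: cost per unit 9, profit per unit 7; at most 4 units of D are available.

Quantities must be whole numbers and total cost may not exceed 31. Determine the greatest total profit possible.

Z has the best ratio (6/5); taking only Z gives at most 2×6 = 12 (stopped by the supply cap of 2).
Mixing does better — 2×Z and 2×K: cost 28 ≤ 31, profit 2·6 + 2·10 = 32.

32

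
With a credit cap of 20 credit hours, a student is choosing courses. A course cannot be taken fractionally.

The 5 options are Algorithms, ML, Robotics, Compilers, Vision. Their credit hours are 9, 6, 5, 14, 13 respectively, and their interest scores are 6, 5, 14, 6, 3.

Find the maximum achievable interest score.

Take Algorithms, ML, and Robotics: credit hours 9 + 6 + 5 = 20 ≤ 20, interest score 6 + 5 + 14 = 25.
No other feasible combination does better.

25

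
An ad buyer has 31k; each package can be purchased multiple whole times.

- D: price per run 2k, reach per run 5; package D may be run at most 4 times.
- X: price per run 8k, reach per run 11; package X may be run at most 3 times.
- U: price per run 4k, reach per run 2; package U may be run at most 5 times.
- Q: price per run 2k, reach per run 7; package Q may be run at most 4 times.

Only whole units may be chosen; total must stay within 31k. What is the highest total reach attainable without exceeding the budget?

65

Take 3×D, 2×X, and 4×Q: price 30 ≤ 31, reach 3·5 + 2·11 + 4·7 = 65.
Q has the best ratio (7/2) and is taken to its limit of 4; remaining capacity is filled optimally with the others.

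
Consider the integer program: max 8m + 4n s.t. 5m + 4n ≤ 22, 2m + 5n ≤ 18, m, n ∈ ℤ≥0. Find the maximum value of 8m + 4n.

(m,n)=(4,0): 5·4+4·0=20≤22, 2·4+5·0=8≤18, objective 32.
(m,n)=(3,1): 5·3+4·1=19≤22, 2·3+5·1=11≤18, objective 28.
The best lattice point is (4,0), giving 32.

32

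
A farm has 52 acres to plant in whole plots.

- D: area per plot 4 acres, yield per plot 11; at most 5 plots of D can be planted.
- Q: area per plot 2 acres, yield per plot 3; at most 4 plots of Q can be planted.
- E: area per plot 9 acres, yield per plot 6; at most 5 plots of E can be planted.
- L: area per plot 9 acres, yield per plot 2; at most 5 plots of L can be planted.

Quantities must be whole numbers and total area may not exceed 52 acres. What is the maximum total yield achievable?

5×D, 4×Q, and 2×E: area 46 ≤ 52, yield 5·11 + 4·3 + 2·6 = 79.
5×D, 2×Q, and 3×E: area 51 ≤ 52, yield 5·11 + 2·3 + 3·6 = 79.
Best is 79.

79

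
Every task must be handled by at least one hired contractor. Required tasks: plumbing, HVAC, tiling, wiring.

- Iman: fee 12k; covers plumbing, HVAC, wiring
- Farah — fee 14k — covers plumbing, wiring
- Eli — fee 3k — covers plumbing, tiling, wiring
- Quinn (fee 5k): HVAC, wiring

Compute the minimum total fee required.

Choose Eli and Quinn: together they cover plumbing, HVAC, tiling, wiring — every task.
Total fee: 3 + 5 = 8.

8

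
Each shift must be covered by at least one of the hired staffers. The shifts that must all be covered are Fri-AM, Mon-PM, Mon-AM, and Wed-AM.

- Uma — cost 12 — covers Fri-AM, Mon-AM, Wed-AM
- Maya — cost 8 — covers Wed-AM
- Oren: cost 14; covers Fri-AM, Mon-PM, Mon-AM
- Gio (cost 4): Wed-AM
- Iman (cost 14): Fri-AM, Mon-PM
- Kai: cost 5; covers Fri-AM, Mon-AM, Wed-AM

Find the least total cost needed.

18

The greedy cost-per-new-shift heuristic would pick Kai and Oren for 19, but a cheaper cover exists.
Choose Oren and Gio: together they cover Fri-AM, Mon-PM, Mon-AM, Wed-AM — every shift.
Total cost: 14 + 4 = 18.
No cover costs less than 18.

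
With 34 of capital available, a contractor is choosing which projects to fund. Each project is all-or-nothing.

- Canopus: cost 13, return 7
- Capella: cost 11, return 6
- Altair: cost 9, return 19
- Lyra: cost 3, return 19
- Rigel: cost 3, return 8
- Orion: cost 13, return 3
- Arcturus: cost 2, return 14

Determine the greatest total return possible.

67

Altair + Lyra + Rigel + Orion + Arcturus: cost 9 + 3 + 3 + 13 + 2 = 30 ≤ 34, return 19 + 19 + 8 + 3 + 14 = 63.
Canopus + Altair + Lyra + Rigel + Arcturus: cost 13 + 9 + 3 + 3 + 2 = 30 ≤ 34, return 7 + 19 + 19 + 8 + 14 = 67.
Capella + Altair + Lyra + Rigel + Arcturus: cost 11 + 9 + 3 + 3 + 2 = 28 ≤ 34, return 6 + 19 + 19 + 8 + 14 = 66.
Best is Canopus, Altair, Lyra, Rigel, and Arcturus with total return 67.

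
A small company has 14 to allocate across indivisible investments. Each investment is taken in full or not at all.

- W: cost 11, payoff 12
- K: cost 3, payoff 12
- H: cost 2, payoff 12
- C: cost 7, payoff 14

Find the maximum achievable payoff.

38

This is an integer program with binary decision variables.
K + C: cost 3 + 7 = 10 ≤ 14, payoff 12 + 14 = 26.
H + C: cost 2 + 7 = 9 ≤ 14, payoff 12 + 14 = 26.
K + H + C: cost 3 + 2 + 7 = 12 ≤ 14, payoff 12 + 12 + 14 = 38.
Best is K, H, and C with total payoff 38.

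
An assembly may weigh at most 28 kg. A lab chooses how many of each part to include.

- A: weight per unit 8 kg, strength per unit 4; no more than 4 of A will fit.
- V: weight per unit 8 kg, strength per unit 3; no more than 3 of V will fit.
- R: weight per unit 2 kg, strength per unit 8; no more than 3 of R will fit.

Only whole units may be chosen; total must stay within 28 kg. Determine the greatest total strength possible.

This is a bounded integer knapsack.
R has the best ratio (8/2); taking only R gives at most 3×8 = 24 (stopped by the supply cap of 3).
Mixing does better — 2×A and 3×R: weight 22 ≤ 28, strength 2·4 + 3·8 = 32.

32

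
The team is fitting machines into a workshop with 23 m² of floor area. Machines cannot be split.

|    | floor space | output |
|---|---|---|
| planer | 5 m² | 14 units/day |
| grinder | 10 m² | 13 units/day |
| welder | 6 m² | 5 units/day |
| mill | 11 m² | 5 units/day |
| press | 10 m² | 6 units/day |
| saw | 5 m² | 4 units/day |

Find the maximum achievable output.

Allowing fractional choices, the relaxed optimum would be about 33.6, but machines are indivisible.
planer + grinder + saw: floor space 5 + 10 + 5 = 20 ≤ 23, output 14 + 13 + 4 = 31.
planer + grinder + welder: floor space 5 + 10 + 6 = 21 ≤ 23, output 14 + 13 + 5 = 32.
Best is planer, grinder, and welder with total output 32.

32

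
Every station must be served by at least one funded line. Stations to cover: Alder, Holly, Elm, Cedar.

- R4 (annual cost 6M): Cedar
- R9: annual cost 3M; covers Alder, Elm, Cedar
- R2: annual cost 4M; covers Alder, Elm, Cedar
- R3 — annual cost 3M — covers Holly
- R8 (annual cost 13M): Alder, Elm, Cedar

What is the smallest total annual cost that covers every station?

6

This is an integer covering problem.
Choose R9 and R3: together they cover Alder, Holly, Elm, Cedar — every station.
Total annual cost: 3 + 3 = 6.
No cover costs less than 6.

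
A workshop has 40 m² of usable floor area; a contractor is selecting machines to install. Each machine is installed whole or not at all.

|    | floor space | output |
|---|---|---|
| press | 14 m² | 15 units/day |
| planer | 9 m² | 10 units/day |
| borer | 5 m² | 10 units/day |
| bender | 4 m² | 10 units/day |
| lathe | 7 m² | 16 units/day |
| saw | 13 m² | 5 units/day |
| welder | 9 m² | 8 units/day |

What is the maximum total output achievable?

61

Allowing fractional choices, the relaxed optimum would be about 61.9, but machines are indivisible.
press + planer + borer + bender + lathe: floor space 14 + 9 + 5 + 4 + 7 = 39 ≤ 40, output 15 + 10 + 10 + 10 + 16 = 61.
press + borer + bender + lathe + welder: floor space 14 + 5 + 4 + 7 + 9 = 39 ≤ 40, output 15 + 10 + 10 + 16 + 8 = 59.
planer + borer + bender + lathe + welder: floor space 9 + 5 + 4 + 7 + 9 = 34 ≤ 40, output 10 + 10 + 10 + 16 + 8 = 54.
Best is press, planer, borer, bender, and lathe with total output 61.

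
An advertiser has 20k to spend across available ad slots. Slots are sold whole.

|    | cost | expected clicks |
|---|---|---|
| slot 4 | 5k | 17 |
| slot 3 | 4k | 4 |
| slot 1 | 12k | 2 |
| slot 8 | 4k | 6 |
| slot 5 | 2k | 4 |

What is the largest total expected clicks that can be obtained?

31

Allowing fractional choices, the relaxed optimum would be about 31.8, but ad slots are indivisible.
slot 4 + slot 8 + slot 5: cost 5 + 4 + 2 = 11 ≤ 20, expected clicks 17 + 6 + 4 = 27.
slot 4 + slot 3 + slot 8 + slot 5: cost 5 + 4 + 4 + 2 = 15 ≤ 20, expected clicks 17 + 4 + 6 + 4 = 31.
Best is slot 4, slot 3, slot 8, and slot 5 with total expected clicks 31.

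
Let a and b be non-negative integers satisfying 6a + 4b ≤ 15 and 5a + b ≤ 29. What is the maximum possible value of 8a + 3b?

Relaxing integrality, the LP optimum is 20.00 at (a,b) = (2.5, 0), which is not an integer point.
(a,b)=(2,0): 6·2+4·0=12≤15, 5·2+1·0=10≤29, objective 16.
(a,b)=(1,1): 6·1+4·1=10≤15, 5·1+1·1=6≤29, objective 11.
(a,b)=(1,0): 6·1+4·0=6≤15, 5·1+1·0=5≤29, objective 8.
No feasible integer point exceeds 16.

16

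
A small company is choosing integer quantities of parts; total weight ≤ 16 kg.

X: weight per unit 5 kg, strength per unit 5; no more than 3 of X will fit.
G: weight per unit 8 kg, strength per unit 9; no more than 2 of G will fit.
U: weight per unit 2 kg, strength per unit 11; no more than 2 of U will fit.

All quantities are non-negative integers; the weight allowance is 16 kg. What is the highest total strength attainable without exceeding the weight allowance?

32

U has the best ratio (11/2); taking only U gives at most 2×11 = 22 (stopped by the supply cap of 2).
Mixing does better — 2×X and 2×U: weight 14 ≤ 16, strength 2·5 + 2·11 = 32.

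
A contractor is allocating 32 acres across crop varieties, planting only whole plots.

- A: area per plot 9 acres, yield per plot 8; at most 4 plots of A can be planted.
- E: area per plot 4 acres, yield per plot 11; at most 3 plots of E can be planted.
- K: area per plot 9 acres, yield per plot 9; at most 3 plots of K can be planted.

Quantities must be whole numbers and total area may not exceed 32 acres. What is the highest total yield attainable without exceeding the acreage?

This is a bounded integer knapsack.
1×A, 3×E, and 1×K: area 30 ≤ 32, yield 1·8 + 3·11 + 1·9 = 50.
3×E and 2×K: area 30 ≤ 32, yield 3·11 + 2·9 = 51.
Best is 51.

51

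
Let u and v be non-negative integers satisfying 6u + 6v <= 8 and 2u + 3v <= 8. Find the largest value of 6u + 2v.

The continuous relaxation peaks at (1.33, 0) with value 8.00; rounding to a feasible lattice point costs some objective.
(u,v)=(1,0): 6·1+6·0=6≤8, 2·1+3·0=2≤8, objective 6.
(u,v)=(0,1): 6·0+6·1=6≤8, 2·0+3·1=3≤8, objective 2.
(u,v)=(0,0): 6·0+6·0=0≤8, 2·0+3·0=0≤8, objective 0.
The best lattice point is (1,0), giving 6.

6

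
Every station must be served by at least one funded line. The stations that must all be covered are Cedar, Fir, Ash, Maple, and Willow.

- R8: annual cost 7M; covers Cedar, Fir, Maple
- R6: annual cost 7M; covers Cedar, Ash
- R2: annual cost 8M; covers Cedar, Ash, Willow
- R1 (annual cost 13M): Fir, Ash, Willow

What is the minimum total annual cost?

15

Choose R8 and R2: together they cover Cedar, Fir, Ash, Maple, Willow — every station.
Total annual cost: 7 + 8 = 15.
No cover costs less than 15.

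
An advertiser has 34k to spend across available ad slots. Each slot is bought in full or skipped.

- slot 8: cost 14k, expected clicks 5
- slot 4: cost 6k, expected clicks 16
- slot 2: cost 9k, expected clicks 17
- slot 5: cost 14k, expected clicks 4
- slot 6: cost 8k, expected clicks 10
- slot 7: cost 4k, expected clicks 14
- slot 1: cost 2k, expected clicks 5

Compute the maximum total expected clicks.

Allowing fractional choices, the relaxed optimum would be about 63.8, but ad slots are indivisible.
slot 4 + slot 2 + slot 6 + slot 7 + slot 1: cost 6 + 9 + 8 + 4 + 2 = 29 ≤ 34, expected clicks 16 + 17 + 10 + 14 + 5 = 62.
slot 4 + slot 2 + slot 6 + slot 7: cost 6 + 9 + 8 + 4 = 27 ≤ 34, expected clicks 16 + 17 + 10 + 14 = 57.
Best is slot 4, slot 2, slot 6, slot 7, and slot 1 with total expected clicks 62.

62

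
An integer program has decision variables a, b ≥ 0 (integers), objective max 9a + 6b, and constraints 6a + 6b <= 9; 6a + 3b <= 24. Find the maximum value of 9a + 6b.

9

The continuous relaxation peaks at (1.5, 0) with value 13.50; rounding to a feasible lattice point costs some objective.
(a,b)=(1,0): 6·1+6·0=6≤9, 6·1+3·0=6≤24, objective 9.
(a,b)=(0,1): 6·0+6·1=6≤9, 6·0+3·1=3≤24, objective 6.
The best lattice point is (1,0), giving 9.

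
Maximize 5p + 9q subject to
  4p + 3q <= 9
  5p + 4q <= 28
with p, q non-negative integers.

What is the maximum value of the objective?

27

(p,q)=(0,3) is feasible, giving 27.
(p,q)=(0,2) is feasible, giving 18.
No feasible integer point exceeds 27.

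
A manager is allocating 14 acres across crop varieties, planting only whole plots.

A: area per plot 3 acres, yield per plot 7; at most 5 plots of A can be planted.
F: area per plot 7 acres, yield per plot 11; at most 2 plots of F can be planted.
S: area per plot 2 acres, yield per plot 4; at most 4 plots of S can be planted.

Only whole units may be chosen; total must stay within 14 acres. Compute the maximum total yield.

This is a bounded integer knapsack.
4×A and 1×S: area 14 ≤ 14, yield 4·7 + 1·4 = 32.
2×A and 4×S: area 14 ≤ 14, yield 2·7 + 4·4 = 30.
Best is 32.

32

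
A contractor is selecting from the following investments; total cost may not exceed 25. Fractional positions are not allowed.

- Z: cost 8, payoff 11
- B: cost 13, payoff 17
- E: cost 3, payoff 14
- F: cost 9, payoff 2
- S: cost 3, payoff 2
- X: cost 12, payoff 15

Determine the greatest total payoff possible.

B + E + S: cost 13 + 3 + 3 = 19 ≤ 25, payoff 17 + 14 + 2 = 33.
Z + B + E: cost 8 + 13 + 3 = 24 ≤ 25, payoff 11 + 17 + 14 = 42.
Z + E + X: cost 8 + 3 + 12 = 23 ≤ 25, payoff 11 + 14 + 15 = 40.
Best is Z, B, and E with total payoff 42.

42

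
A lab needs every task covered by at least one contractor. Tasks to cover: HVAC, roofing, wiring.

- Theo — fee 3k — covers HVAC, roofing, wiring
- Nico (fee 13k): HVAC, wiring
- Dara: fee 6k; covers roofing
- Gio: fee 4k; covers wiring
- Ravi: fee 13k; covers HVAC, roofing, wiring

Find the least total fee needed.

3

Theo alone covers HVAC, roofing, wiring — every task.
Total fee: 3.
No cover costs less than 3.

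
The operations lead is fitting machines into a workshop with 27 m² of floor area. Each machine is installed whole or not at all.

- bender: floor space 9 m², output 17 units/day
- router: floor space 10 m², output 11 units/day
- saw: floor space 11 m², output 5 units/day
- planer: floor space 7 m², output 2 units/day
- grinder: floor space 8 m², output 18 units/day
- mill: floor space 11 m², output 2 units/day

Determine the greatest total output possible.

Take bender, router, and grinder: floor space 9 + 10 + 8 = 27 ≤ 27, output 17 + 11 + 18 = 46.
No other feasible combination does better.

46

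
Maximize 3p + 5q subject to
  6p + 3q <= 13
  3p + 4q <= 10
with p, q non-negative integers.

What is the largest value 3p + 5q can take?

10

Relaxing integrality, the LP optimum is 12.50 at (p,q) = (0, 2.5), which is not an integer point.
(p,q)=(0,2): 6·0+3·2=6≤13, 3·0+4·2=8≤10, objective 10.
(p,q)=(1,1): 6·1+3·1=9≤13, 3·1+4·1=7≤10, objective 8.
(p,q)=(0,1): 6·0+3·1=3≤13, 3·0+4·1=4≤10, objective 5.
Maximum is 10 at (p,q)=(0,2).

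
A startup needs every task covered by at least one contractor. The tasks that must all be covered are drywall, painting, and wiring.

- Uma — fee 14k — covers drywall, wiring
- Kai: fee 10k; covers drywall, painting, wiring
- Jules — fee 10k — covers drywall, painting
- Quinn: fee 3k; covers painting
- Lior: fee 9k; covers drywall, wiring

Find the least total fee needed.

This is an integer covering problem.
The greedy cost-per-new-task heuristic would pick Quinn and Lior for 12, but a cheaper cover exists.
Kai alone covers drywall, painting, wiring — every task.
Total fee: 10.
No cover costs less than 10.

10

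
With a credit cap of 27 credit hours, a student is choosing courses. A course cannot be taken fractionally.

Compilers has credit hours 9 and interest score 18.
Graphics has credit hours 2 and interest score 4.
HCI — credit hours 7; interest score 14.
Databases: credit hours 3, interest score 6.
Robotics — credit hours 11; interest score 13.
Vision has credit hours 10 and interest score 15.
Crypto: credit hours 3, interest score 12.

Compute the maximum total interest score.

55

Take Compilers, Graphics, Databases, Vision, and Crypto: credit hours 9 + 2 + 3 + 10 + 3 = 27 ≤ 27, interest score 18 + 4 + 6 + 15 + 12 = 55.
No other feasible combination does better.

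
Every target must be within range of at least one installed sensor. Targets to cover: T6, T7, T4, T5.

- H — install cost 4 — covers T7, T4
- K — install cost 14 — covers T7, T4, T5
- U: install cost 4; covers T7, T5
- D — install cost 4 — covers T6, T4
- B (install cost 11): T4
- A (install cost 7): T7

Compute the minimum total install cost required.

8

Choose U and D: together they cover T6, T7, T4, T5 — every target.
Total install cost: 4 + 4 = 8.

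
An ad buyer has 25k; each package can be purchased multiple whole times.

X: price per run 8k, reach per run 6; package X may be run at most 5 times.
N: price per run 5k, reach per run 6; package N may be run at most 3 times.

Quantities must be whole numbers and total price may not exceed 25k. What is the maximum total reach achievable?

This is a bounded integer knapsack.
N has the best ratio (6/5); taking only N gives at most 3×6 = 18 (stopped by the supply cap of 3).
Mixing does better — 1×X and 3×N: price 23 ≤ 25, reach 1·6 + 3·6 = 24.

24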